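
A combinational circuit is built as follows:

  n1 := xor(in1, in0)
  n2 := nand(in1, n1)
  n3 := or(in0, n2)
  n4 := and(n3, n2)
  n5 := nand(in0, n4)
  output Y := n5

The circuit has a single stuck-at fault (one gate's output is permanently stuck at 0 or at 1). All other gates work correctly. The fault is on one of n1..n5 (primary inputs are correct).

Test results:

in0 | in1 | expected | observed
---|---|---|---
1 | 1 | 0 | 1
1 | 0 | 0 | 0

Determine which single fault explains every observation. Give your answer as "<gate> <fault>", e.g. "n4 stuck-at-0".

n1 stuck-at-1

Fault-free values for test 1 (in0=1, in1=1): n1=0, n2=1, n3=1, n4=1, n5=0, giving Y=0. Observed 1.
Test 1: faults giving observed 1 are {n1 stuck-at-1, n2 stuck-at-0, n3 stuck-at-0, n4 stuck-at-0, n5 stuck-at-1}.
Test 2 (in0=1, in1=0): fault-free n1=1, n2=1, n3=1, n4=1, n5=0 → 0; observed 0. Eliminates n2 stuck-at-0, n3 stuck-at-0, n4 stuck-at-0, n5 stuck-at-1.
Only n1 stuck-at-1 is consistent with every test.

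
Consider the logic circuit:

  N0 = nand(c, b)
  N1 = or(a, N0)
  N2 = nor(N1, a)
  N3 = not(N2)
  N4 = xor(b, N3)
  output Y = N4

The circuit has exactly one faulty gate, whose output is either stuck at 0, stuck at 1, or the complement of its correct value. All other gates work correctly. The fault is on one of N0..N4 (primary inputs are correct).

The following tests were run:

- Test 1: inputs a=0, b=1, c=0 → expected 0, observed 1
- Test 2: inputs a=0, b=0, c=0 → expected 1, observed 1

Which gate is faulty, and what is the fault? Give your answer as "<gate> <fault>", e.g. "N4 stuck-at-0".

N4 stuck-at-1

Fault-free values for test 1 (a=0, b=1, c=0): N0=1, N1=1, N2=0, N3=1, N4=0, giving Y=0. Observed 1.
Test 1: faults giving observed 1 are {N0 stuck-at-0, N0 inverted output, N1 stuck-at-0, N1 inverted output, N2 stuck-at-1, N2 inverted output, N3 stuck-at-0, N3 inverted output, N4 stuck-at-1, N4 inverted output}.
Test 2 (a=0, b=0, c=0): fault-free N0=1, N1=1, N2=0, N3=1, N4=1 → 1; observed 1. Eliminates N0 stuck-at-0, N0 inverted output, N1 stuck-at-0, N1 inverted output, N2 stuck-at-1, N2 inverted output, N3 stuck-at-0, N3 inverted output, N4 inverted output.
Only N4 stuck-at-1 is consistent with every test.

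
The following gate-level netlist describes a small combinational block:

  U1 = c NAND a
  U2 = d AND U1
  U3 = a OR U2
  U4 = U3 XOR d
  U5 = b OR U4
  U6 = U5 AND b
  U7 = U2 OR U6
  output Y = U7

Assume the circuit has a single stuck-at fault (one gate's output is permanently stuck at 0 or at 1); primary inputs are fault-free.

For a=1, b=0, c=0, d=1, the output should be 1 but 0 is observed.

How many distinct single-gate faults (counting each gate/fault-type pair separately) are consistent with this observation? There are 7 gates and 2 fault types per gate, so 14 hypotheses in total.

Fault-free: U1=1, U2=1, U3=1, U4=0, U5=0, U6=0, U7=1 → 1. Observed 0.
  U1 stuck-at-0: output 0 ✓
  U1 stuck-at-1: output 1 ✗
  U2 stuck-at-0: output 0 ✓
  U2 stuck-at-1: output 1 ✗
  U3 stuck-at-0: output 1 ✗
  U3 stuck-at-1: output 1 ✗
  U4 stuck-at-0: output 1 ✗
  U4 stuck-at-1: output 1 ✗
  U5 stuck-at-0: output 1 ✗
  U5 stuck-at-1: output 1 ✗
  U6 stuck-at-0: output 1 ✗
  U6 stuck-at-1: output 1 ✗
  U7 stuck-at-0: output 0 ✓
  U7 stuck-at-1: output 1 ✗
Consistent faults: {U1 stuck-at-0, U2 stuck-at-0, U7 stuck-at-0} — 3 in all.

3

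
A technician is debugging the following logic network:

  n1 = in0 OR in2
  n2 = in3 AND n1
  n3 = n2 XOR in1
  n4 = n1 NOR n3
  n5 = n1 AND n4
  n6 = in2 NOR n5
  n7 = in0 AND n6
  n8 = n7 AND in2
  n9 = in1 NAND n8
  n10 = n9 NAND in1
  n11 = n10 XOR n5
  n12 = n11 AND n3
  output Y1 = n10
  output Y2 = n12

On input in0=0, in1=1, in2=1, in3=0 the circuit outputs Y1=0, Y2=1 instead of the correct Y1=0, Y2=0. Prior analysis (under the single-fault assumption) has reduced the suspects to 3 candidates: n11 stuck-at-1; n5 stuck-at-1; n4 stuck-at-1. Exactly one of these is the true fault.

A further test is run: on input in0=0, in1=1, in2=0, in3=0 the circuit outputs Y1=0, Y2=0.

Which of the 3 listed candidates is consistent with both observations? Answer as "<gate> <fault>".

n4 stuck-at-1

Evaluate each candidate on input in0=0, in1=1, in2=0, in3=0:
  n11 stuck-at-1: n1=0, n2=0, n3=1, n4=0, n5=0, n6=1, n7=0, n8=0, n9=1, n10=0, n11=1 [stuck-at-1], n12=1 → Y1=0, Y2=1 — eliminated
  n5 stuck-at-1: n1=0, n2=0, n3=1, n4=0, n5=1 [stuck-at-1], n6=0, n7=0, n8=0, n9=1, n10=0, n11=1, n12=1 → Y1=0, Y2=1 — eliminated
  n4 stuck-at-1: n1=0, n2=0, n3=1, n4=1 [stuck-at-1], n5=0, n6=1, n7=0, n8=0, n9=1, n10=0, n11=0, n12=0 → Y1=0, Y2=0 — matches
Only n4 stuck-at-1 reproduces the observed Y1=0, Y2=0.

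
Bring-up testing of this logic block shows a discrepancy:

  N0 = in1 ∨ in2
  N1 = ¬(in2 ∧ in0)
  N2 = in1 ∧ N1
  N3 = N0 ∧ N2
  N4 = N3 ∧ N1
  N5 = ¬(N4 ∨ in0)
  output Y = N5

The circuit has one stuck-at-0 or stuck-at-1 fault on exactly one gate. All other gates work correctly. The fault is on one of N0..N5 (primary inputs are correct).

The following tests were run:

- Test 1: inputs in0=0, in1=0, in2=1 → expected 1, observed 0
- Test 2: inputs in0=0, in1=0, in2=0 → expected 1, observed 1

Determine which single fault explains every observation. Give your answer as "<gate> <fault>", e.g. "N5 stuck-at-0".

N2 stuck-at-1

Fault-free values for test 1 (in0=0, in1=0, in2=1): N0=1, N1=1, N2=0, N3=0, N4=0, N5=1, giving Y=1. Observed 0.
Test 1: faults giving observed 0 are {N2 stuck-at-1, N3 stuck-at-1, N4 stuck-at-1, N5 stuck-at-0}.
Test 2 (in0=0, in1=0, in2=0): fault-free N0=0, N1=1, N2=0, N3=0, N4=0, N5=1 → 1; observed 1. Eliminates N3 stuck-at-1, N4 stuck-at-1, N5 stuck-at-0.
Only N2 stuck-at-1 is consistent with every test.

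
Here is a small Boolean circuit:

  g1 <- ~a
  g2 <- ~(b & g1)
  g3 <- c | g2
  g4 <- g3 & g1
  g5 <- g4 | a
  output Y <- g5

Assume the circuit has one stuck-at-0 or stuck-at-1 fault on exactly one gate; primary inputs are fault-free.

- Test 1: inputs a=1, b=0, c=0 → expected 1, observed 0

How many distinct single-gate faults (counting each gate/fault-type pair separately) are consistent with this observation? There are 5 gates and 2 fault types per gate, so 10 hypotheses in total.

Fault-free: g1=0, g2=1, g3=1, g4=0, g5=1 → 1. Observed 0.
  g1 stuck-at-0: output 1 ✗
  g1 stuck-at-1: output 1 ✗
  g2 stuck-at-0: output 1 ✗
  g2 stuck-at-1: output 1 ✗
  g3 stuck-at-0: output 1 ✗
  g3 stuck-at-1: output 1 ✗
  g4 stuck-at-0: output 1 ✗
  g4 stuck-at-1: output 1 ✗
  g5 stuck-at-0: output 0 ✓
  g5 stuck-at-1: output 1 ✗
Consistent faults: {g5 stuck-at-0} — 1 in all.

1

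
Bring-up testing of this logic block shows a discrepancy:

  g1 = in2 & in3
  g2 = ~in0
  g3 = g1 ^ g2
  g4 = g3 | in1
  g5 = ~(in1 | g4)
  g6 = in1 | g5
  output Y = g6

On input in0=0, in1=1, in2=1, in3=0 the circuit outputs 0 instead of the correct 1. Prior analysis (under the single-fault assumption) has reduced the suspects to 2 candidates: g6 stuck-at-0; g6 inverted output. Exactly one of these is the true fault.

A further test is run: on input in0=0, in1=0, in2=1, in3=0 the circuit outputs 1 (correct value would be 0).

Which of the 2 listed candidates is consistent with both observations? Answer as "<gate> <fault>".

g6 inverted output

Evaluate each candidate on input in0=0, in1=0, in2=1, in3=0:
  g6 stuck-at-0: g1=0, g2=1, g3=1, g4=1, g5=0, g6=0 [stuck-at-0] → 0 — eliminated
  g6 inverted output: g1=0, g2=1, g3=1, g4=1, g5=0, g6=1 [inverted output] → 1 — matches
Only g6 inverted output reproduces the observed 1.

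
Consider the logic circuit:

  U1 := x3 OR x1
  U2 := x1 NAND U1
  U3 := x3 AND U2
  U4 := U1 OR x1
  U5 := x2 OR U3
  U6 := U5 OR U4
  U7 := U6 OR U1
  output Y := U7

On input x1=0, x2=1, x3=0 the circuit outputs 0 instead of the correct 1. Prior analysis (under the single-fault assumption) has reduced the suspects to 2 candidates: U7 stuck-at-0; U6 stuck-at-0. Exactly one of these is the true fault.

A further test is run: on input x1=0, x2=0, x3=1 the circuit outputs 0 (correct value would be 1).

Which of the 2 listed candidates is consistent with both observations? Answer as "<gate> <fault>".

Evaluate each candidate on input x1=0, x2=0, x3=1:
  U7 stuck-at-0: U1=1, U2=1, U3=1, U4=1, U5=1, U6=1, U7=0 [stuck-at-0] → 0 — matches
  U6 stuck-at-0: U1=1, U2=1, U3=1, U4=1, U5=1, U6=0 [stuck-at-0], U7=1 → 1 — eliminated
Only U7 stuck-at-0 reproduces the observed 0.

U7 stuck-at-0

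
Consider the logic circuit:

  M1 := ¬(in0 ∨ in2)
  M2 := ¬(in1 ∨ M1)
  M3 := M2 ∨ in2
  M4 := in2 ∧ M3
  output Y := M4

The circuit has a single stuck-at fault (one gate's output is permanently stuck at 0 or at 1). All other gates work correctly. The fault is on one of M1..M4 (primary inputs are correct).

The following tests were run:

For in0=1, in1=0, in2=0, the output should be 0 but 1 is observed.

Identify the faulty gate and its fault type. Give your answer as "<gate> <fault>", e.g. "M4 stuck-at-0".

M4 stuck-at-1

Fault-free values for test 1 (in0=1, in1=0, in2=0): M1=0, M2=1, M3=1, M4=0, giving Y=0. Observed 1.
Test 1: faults giving observed 1 are {M4 stuck-at-1}.
Only M4 stuck-at-1 is consistent with every test.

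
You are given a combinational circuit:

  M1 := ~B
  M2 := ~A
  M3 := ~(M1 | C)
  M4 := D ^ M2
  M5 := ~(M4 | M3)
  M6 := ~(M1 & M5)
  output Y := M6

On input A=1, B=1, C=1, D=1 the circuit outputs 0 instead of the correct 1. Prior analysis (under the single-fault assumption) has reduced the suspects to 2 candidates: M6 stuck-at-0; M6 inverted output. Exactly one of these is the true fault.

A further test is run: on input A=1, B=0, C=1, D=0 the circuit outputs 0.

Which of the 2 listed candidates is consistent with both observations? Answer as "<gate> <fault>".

M6 stuck-at-0

Evaluate each candidate on input A=1, B=0, C=1, D=0:
  M6 stuck-at-0: M1=1, M2=0, M3=0, M4=0, M5=1, M6=0 [stuck-at-0] → 0 — matches
  M6 inverted output: M1=1, M2=0, M3=0, M4=0, M5=1, M6=1 [inverted output] → 1 — eliminated
Only M6 stuck-at-0 reproduces the observed 0.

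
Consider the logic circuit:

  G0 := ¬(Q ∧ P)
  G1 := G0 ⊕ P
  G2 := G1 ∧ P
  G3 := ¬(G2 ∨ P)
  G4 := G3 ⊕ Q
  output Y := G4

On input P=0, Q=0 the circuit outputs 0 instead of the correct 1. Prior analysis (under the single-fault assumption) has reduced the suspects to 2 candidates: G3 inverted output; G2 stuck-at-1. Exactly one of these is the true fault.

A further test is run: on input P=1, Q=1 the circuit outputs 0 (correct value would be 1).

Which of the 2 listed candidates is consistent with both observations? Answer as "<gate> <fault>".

G3 inverted output

Evaluate each candidate on input P=1, Q=1:
  G3 inverted output: G0=0, G1=1, G2=1, G3=1 [inverted output], G4=0 → 0 — matches
  G2 stuck-at-1: G0=0, G1=1, G2=1 [stuck-at-1], G3=0, G4=1 → 1 — eliminated
Only G3 inverted output reproduces the observed 0.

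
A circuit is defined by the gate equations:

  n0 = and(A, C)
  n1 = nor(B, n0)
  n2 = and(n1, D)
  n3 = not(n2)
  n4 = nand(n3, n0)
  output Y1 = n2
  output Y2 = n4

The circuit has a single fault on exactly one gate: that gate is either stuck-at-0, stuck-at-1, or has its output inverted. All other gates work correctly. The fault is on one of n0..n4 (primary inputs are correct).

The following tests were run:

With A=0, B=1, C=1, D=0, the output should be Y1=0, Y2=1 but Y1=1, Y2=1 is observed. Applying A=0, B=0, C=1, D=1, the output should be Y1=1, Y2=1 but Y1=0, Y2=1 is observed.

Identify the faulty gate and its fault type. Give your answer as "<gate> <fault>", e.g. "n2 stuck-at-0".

n2 inverted output

Fault-free values for test 1 (A=0, B=1, C=1, D=0): n0=0, n1=0, n2=0, n3=1, n4=1, giving Y1=0, Y2=1. Observed Y1=1, Y2=1.
Test 1: faults giving observed Y1=1, Y2=1 are {n2 stuck-at-1, n2 inverted output}.
Test 2 (A=0, B=0, C=1, D=1): fault-free n0=0, n1=1, n2=1, n3=0, n4=1 → Y1=1, Y2=1; observed Y1=0, Y2=1. Eliminates n2 stuck-at-1.
Only n2 inverted output is consistent with every test.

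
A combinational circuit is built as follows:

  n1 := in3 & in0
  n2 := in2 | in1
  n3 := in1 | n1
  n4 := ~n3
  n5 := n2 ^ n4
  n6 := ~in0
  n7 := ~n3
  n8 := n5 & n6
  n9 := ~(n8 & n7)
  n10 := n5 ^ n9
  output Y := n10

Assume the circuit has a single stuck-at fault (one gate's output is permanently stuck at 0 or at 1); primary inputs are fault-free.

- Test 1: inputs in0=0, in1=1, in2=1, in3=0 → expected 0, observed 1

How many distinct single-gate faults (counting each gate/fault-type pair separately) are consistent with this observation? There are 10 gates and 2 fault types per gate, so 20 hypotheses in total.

7

Fault-free: n1=0, n2=1, n3=1, n4=0, n5=1, n6=1, n7=0, n8=1, n9=1, n10=0 → 0. Observed 1.
  n1: none of the 2 fault types match ✗
  n2: stuck-at-0 ✓; others ✗
  n3: stuck-at-0 ✓; others ✗
  n4: stuck-at-1 ✓; others ✗
  n5: stuck-at-0 ✓; others ✗
  n6: none of the 2 fault types match ✗
  n7: stuck-at-1 ✓; others ✗
  n8: none of the 2 fault types match ✗
  n9: stuck-at-0 ✓; others ✗
  n10: stuck-at-1 ✓; others ✗
Consistent faults: {n2 stuck-at-0, n3 stuck-at-0, n4 stuck-at-1, n5 stuck-at-0, n7 stuck-at-1, n9 stuck-at-0, n10 stuck-at-1} — 7 in all.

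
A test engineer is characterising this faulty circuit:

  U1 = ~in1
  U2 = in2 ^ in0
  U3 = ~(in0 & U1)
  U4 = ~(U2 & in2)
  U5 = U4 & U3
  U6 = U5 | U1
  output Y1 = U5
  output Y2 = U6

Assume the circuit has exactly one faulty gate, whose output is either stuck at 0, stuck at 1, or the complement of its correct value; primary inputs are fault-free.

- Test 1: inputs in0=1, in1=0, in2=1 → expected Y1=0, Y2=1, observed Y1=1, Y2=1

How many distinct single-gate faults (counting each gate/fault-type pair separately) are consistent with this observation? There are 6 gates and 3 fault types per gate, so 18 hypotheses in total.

6

Fault-free: U1=1, U2=0, U3=0, U4=1, U5=0, U6=1 → Y1=0, Y2=1. Observed Y1=1, Y2=1.
  U1: stuck-at-0, inverted output ✓; others ✗
  U2: none of the 3 fault types match ✗
  U3: stuck-at-1, inverted output ✓; others ✗
  U4: none of the 3 fault types match ✗
  U5: stuck-at-1, inverted output ✓; others ✗
  U6: none of the 3 fault types match ✗
Consistent faults: {U1 stuck-at-0, U1 inverted output, U3 stuck-at-1, U3 inverted output, U5 stuck-at-1, U5 inverted output} — 6 in all.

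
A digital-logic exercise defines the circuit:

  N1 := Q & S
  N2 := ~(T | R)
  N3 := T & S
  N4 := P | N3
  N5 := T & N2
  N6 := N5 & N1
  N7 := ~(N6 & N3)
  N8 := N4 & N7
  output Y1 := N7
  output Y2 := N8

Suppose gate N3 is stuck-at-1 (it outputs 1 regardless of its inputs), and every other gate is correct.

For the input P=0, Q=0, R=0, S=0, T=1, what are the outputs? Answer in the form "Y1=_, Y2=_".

Propagate with N3 forced: N1=0, N2=0, N3=1 [stuck-at-1], N4=1, N5=0, N6=0, N7=1, N8=1.
So the outputs are Y1=1, Y2=1. (Without the fault they would be Y1=1, Y2=0.)

Y1=1, Y2=1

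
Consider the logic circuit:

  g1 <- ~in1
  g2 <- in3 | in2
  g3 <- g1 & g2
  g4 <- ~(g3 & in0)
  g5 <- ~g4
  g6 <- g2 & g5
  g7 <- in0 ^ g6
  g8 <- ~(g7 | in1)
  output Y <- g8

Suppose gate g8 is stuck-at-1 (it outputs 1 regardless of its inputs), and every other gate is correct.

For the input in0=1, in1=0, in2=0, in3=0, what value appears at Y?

Propagate with g8 forced: g1=1, g2=0, g3=0, g4=1, g5=0, g6=0, g7=1, g8=1 [stuck-at-1].
So Y = 1. (Without the fault it would be 0.)

1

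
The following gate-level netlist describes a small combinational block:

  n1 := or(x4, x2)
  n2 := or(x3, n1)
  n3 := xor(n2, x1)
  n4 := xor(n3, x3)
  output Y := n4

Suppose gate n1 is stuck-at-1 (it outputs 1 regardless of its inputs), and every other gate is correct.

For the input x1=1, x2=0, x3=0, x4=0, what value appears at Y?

Propagate with n1 forced: n1=1 [stuck-at-1], n2=1, n3=0, n4=0.
So Y = 0. (Without the fault it would be 1.)

0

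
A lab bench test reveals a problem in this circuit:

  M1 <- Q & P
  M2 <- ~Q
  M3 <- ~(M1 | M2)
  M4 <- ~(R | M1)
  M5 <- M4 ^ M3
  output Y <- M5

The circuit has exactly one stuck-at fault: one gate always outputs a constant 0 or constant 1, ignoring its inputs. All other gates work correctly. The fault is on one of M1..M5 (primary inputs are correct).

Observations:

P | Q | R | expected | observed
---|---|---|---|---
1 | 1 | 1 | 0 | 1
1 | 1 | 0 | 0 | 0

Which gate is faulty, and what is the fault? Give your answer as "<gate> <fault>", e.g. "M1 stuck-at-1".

M1 stuck-at-0

Fault-free values for test 1 (P=1, Q=1, R=1): M1=1, M2=0, M3=0, M4=0, M5=0, giving Y=0. Observed 1.
Test 1: faults giving observed 1 are {M1 stuck-at-0, M3 stuck-at-1, M4 stuck-at-1, M5 stuck-at-1}.
Test 2 (P=1, Q=1, R=0): fault-free M1=1, M2=0, M3=0, M4=0, M5=0 → 0; observed 0. Eliminates M3 stuck-at-1, M4 stuck-at-1, M5 stuck-at-1.
Only M1 stuck-at-0 is consistent with every test.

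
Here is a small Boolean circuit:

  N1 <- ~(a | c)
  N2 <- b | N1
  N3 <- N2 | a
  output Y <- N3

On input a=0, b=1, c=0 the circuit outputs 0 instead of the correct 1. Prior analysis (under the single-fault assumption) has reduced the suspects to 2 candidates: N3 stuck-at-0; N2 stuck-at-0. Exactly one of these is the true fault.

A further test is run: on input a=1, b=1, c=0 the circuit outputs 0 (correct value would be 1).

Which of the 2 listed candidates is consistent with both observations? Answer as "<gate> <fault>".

N3 stuck-at-0

Evaluate each candidate on input a=1, b=1, c=0:
  N3 stuck-at-0: N1=0, N2=1, N3=0 [stuck-at-0] → 0 — matches
  N2 stuck-at-0: N1=0, N2=0 [stuck-at-0], N3=1 → 1 — eliminated
Only N3 stuck-at-0 reproduces the observed 0.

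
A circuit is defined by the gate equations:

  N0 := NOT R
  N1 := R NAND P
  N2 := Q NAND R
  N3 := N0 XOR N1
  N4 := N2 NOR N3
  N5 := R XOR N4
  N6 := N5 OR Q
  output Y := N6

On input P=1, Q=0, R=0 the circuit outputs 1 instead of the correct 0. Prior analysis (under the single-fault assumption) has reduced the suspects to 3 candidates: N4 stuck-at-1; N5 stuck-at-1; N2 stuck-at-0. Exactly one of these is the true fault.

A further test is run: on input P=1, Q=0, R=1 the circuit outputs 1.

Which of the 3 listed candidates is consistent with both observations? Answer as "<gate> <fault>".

Evaluate each candidate on input P=1, Q=0, R=1:
  N4 stuck-at-1: N0=0, N1=0, N2=1, N3=0, N4=1 [stuck-at-1], N5=0, N6=0 → 0 — eliminated
  N5 stuck-at-1: N0=0, N1=0, N2=1, N3=0, N4=0, N5=1 [stuck-at-1], N6=1 → 1 — matches
  N2 stuck-at-0: N0=0, N1=0, N2=0 [stuck-at-0], N3=0, N4=1, N5=0, N6=0 → 0 — eliminated
Only N5 stuck-at-1 reproduces the observed 1.

N5 stuck-at-1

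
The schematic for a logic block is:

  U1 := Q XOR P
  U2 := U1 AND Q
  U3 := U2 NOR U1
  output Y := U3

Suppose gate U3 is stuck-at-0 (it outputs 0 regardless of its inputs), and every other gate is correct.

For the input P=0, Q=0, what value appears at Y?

Propagate with U3 forced: U1=0, U2=0, U3=0 [stuck-at-0].
So Y = 0. (Without the fault it would be 1.)

0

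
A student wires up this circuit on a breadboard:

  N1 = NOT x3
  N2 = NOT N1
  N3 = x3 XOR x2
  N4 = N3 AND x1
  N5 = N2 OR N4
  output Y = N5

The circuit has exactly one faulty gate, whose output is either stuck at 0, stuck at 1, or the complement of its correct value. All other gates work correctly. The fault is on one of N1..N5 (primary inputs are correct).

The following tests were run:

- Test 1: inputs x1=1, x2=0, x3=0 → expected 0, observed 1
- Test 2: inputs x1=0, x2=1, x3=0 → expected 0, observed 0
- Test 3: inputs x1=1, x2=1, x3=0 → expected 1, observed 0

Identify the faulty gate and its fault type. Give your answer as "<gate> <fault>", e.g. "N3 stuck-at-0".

Fault-free values for test 1 (x1=1, x2=0, x3=0): N1=1, N2=0, N3=0, N4=0, N5=0, giving Y=0. Observed 1.
Test 1: faults giving observed 1 are {N1 stuck-at-0, N1 inverted output, N2 stuck-at-1, N2 inverted output, N3 stuck-at-1, N3 inverted output, N4 stuck-at-1, N4 inverted output, N5 stuck-at-1, N5 inverted output}.
Test 2 (x1=0, x2=1, x3=0): fault-free N1=1, N2=0, N3=1, N4=0, N5=0 → 0; observed 0. Eliminates N1 stuck-at-0, N1 inverted output, N2 stuck-at-1, N2 inverted output, N4 stuck-at-1, N4 inverted output, N5 stuck-at-1, N5 inverted output.
Test 3 (x1=1, x2=1, x3=0): fault-free N1=1, N2=0, N3=1, N4=1, N5=1 → 1; observed 0. Eliminates N3 stuck-at-1.
Only N3 inverted output is consistent with every test.

N3 inverted output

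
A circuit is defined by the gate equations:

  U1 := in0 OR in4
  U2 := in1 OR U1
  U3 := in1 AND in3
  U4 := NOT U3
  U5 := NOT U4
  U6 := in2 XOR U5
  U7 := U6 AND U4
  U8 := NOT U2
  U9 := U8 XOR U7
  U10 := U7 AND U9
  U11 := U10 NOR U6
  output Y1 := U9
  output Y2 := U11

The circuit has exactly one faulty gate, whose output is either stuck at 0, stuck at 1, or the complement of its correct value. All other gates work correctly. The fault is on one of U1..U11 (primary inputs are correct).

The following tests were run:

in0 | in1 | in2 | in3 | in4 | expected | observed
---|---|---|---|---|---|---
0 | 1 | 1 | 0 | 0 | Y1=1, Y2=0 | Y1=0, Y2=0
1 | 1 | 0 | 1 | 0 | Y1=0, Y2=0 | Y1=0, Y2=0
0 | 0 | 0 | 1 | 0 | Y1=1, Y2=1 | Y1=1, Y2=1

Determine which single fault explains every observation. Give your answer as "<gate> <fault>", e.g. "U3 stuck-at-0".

U7 stuck-at-0

Fault-free values for test 1 (in0=0, in1=1, in2=1, in3=0, in4=0): U1=0, U2=1, U3=0, U4=1, U5=0, U6=1, U7=1, U8=0, U9=1, U10=1, U11=0, giving Y1=1, Y2=0. Observed Y1=0, Y2=0.
Test 1: faults giving observed Y1=0, Y2=0 are {U2 stuck-at-0, U2 inverted output, U7 stuck-at-0, U7 inverted output, U8 stuck-at-1, U8 inverted output, U9 stuck-at-0, U9 inverted output}.
Test 2 (in0=1, in1=1, in2=0, in3=1, in4=0): fault-free U1=1, U2=1, U3=1, U4=0, U5=1, U6=1, U7=0, U8=0, U9=0, U10=0, U11=0 → Y1=0, Y2=0; observed Y1=0, Y2=0. Eliminates U2 stuck-at-0, U2 inverted output, U7 inverted output, U8 stuck-at-1, U8 inverted output, U9 inverted output.
Test 3 (in0=0, in1=0, in2=0, in3=1, in4=0): fault-free U1=0, U2=0, U3=0, U4=1, U5=0, U6=0, U7=0, U8=1, U9=1, U10=0, U11=1 → Y1=1, Y2=1; observed Y1=1, Y2=1. Eliminates U9 stuck-at-0.
Only U7 stuck-at-0 is consistent with every test.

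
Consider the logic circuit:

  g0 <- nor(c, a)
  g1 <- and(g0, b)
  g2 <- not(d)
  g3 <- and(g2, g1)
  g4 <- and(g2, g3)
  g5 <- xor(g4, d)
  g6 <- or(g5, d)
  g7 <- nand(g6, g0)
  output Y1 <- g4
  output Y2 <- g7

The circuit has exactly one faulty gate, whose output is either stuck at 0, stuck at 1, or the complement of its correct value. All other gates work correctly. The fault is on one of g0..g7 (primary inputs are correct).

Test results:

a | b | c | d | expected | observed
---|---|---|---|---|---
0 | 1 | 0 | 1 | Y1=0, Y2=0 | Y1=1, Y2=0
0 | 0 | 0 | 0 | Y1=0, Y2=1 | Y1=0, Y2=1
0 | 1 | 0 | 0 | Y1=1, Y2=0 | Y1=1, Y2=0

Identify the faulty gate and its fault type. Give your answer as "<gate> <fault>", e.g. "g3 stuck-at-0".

Fault-free values for test 1 (a=0, b=1, c=0, d=1): g0=1, g1=1, g2=0, g3=0, g4=0, g5=1, g6=1, g7=0, giving Y1=0, Y2=0. Observed Y1=1, Y2=0.
Test 1: faults giving observed Y1=1, Y2=0 are {g2 stuck-at-1, g2 inverted output, g4 stuck-at-1, g4 inverted output}.
Test 2 (a=0, b=0, c=0, d=0): fault-free g0=1, g1=0, g2=1, g3=0, g4=0, g5=0, g6=0, g7=1 → Y1=0, Y2=1; observed Y1=0, Y2=1. Eliminates g4 stuck-at-1, g4 inverted output.
Test 3 (a=0, b=1, c=0, d=0): fault-free g0=1, g1=1, g2=1, g3=1, g4=1, g5=1, g6=1, g7=0 → Y1=1, Y2=0; observed Y1=1, Y2=0. Eliminates g2 inverted output.
Only g2 stuck-at-1 is consistent with every test.

g2 stuck-at-1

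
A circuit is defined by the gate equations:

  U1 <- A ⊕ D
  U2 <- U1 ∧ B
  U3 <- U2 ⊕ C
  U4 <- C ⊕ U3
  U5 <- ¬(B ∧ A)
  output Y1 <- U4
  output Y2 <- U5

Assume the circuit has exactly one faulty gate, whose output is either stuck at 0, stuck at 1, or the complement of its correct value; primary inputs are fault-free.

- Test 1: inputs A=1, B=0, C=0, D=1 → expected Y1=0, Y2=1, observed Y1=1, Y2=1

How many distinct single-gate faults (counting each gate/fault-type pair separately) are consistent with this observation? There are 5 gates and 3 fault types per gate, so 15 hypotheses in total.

Fault-free: U1=0, U2=0, U3=0, U4=0, U5=1 → Y1=0, Y2=1. Observed Y1=1, Y2=1.
  U1: none of the 3 fault types match ✗
  U2: stuck-at-1, inverted output ✓; others ✗
  U3: stuck-at-1, inverted output ✓; others ✗
  U4: stuck-at-1, inverted output ✓; others ✗
  U5: none of the 3 fault types match ✗
Consistent faults: {U2 stuck-at-1, U2 inverted output, U3 stuck-at-1, U3 inverted output, U4 stuck-at-1, U4 inverted output} — 6 in all.

6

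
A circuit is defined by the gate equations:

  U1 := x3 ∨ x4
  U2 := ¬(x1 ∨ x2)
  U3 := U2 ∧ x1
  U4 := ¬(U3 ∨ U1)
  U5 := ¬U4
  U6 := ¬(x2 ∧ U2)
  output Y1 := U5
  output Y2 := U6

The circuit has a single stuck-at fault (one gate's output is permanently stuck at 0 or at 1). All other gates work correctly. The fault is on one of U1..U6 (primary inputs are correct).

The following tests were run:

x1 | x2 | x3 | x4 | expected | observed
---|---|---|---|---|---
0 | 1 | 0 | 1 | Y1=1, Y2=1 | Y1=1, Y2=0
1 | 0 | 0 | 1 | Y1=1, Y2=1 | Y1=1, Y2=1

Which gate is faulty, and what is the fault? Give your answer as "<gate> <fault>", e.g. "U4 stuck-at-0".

U2 stuck-at-1

Fault-free values for test 1 (x1=0, x2=1, x3=0, x4=1): U1=1, U2=0, U3=0, U4=0, U5=1, U6=1, giving Y1=1, Y2=1. Observed Y1=1, Y2=0.
Test 1: faults giving observed Y1=1, Y2=0 are {U2 stuck-at-1, U6 stuck-at-0}.
Test 2 (x1=1, x2=0, x3=0, x4=1): fault-free U1=1, U2=0, U3=0, U4=0, U5=1, U6=1 → Y1=1, Y2=1; observed Y1=1, Y2=1. Eliminates U6 stuck-at-0.
Only U2 stuck-at-1 is consistent with every test.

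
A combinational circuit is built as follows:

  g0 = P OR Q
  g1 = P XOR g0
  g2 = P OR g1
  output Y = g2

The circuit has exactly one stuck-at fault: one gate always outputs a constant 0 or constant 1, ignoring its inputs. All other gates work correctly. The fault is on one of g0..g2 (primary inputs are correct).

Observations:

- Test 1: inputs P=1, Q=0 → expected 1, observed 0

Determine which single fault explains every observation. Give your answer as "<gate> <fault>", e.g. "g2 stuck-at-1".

g2 stuck-at-0

Fault-free values for test 1 (P=1, Q=0): g0=1, g1=0, g2=1, giving Y=1. Observed 0.
Test 1: faults giving observed 0 are {g2 stuck-at-0}.
Only g2 stuck-at-0 is consistent with every test.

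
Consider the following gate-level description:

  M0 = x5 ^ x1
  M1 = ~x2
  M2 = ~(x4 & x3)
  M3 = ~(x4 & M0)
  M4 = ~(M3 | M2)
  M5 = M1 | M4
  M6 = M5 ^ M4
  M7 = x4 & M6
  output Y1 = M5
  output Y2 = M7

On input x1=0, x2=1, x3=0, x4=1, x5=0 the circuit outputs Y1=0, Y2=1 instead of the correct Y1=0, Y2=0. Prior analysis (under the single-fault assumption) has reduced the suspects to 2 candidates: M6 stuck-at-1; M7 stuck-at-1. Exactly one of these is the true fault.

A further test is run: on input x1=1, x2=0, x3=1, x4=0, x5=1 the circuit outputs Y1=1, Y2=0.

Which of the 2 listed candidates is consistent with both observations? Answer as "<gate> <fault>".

M6 stuck-at-1

Evaluate each candidate on input x1=1, x2=0, x3=1, x4=0, x5=1:
  M6 stuck-at-1: M0=0, M1=1, M2=1, M3=1, M4=0, M5=1, M6=1 [stuck-at-1], M7=0 → Y1=1, Y2=0 — matches
  M7 stuck-at-1: M0=0, M1=1, M2=1, M3=1, M4=0, M5=1, M6=1, M7=1 [stuck-at-1] → Y1=1, Y2=1 — eliminated
Only M6 stuck-at-1 reproduces the observed Y1=1, Y2=0.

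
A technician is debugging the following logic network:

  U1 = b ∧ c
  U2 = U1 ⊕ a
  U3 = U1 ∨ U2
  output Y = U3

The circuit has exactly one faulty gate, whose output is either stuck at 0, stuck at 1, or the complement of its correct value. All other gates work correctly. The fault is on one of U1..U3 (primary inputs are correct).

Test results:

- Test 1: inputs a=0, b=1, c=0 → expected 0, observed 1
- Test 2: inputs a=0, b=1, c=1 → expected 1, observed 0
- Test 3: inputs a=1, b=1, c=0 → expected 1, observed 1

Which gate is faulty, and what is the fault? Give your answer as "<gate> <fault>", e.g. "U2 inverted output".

U1 inverted output

Fault-free values for test 1 (a=0, b=1, c=0): U1=0, U2=0, U3=0, giving Y=0. Observed 1.
Test 1: faults giving observed 1 are {U1 stuck-at-1, U1 inverted output, U2 stuck-at-1, U2 inverted output, U3 stuck-at-1, U3 inverted output}.
Test 2 (a=0, b=1, c=1): fault-free U1=1, U2=1, U3=1 → 1; observed 0. Eliminates U1 stuck-at-1, U2 stuck-at-1, U2 inverted output, U3 stuck-at-1.
Test 3 (a=1, b=1, c=0): fault-free U1=0, U2=1, U3=1 → 1; observed 1. Eliminates U3 inverted output.
Only U1 inverted output is consistent with every test.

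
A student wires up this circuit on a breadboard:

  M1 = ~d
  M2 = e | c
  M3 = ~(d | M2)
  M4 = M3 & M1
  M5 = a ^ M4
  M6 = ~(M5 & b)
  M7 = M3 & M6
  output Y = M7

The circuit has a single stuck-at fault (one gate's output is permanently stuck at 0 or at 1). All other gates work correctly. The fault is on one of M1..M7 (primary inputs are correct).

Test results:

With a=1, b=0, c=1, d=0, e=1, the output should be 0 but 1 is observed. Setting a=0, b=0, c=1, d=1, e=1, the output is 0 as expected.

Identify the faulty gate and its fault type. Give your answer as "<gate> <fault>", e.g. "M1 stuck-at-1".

M2 stuck-at-0

Fault-free values for test 1 (a=1, b=0, c=1, d=0, e=1): M1=1, M2=1, M3=0, M4=0, M5=1, M6=1, M7=0, giving Y=0. Observed 1.
Test 1: faults giving observed 1 are {M2 stuck-at-0, M3 stuck-at-1, M7 stuck-at-1}.
Test 2 (a=0, b=0, c=1, d=1, e=1): fault-free M1=0, M2=1, M3=0, M4=0, M5=0, M6=1, M7=0 → 0; observed 0. Eliminates M3 stuck-at-1, M7 stuck-at-1.
Only M2 stuck-at-0 is consistent with every test.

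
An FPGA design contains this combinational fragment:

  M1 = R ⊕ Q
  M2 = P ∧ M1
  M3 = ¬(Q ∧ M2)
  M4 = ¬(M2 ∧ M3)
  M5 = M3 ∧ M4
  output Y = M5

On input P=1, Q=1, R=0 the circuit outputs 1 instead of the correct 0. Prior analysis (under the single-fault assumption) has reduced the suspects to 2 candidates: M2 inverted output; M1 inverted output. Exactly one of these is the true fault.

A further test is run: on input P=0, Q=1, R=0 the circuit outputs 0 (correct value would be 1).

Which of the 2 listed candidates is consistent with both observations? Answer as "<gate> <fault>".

M2 inverted output

Evaluate each candidate on input P=0, Q=1, R=0:
  M2 inverted output: M1=1, M2=1 [inverted output], M3=0, M4=1, M5=0 → 0 — matches
  M1 inverted output: M1=0 [inverted output], M2=0, M3=1, M4=1, M5=1 → 1 — eliminated
Only M2 inverted output reproduces the observed 0.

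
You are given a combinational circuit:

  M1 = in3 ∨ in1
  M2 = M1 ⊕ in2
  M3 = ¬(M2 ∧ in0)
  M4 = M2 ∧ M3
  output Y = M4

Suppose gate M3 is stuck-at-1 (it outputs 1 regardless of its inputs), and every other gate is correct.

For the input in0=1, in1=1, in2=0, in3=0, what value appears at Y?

Propagate with M3 forced: M1=1, M2=1, M3=1 [stuck-at-1], M4=1.
So Y = 1. (Without the fault it would be 0.)

1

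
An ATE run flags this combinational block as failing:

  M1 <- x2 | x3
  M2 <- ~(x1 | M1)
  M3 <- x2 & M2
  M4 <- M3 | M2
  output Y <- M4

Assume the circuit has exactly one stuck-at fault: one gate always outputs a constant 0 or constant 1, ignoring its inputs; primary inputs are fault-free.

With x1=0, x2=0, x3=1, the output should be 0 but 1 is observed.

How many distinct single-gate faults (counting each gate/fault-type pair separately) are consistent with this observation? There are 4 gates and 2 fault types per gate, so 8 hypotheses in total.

Fault-free: M1=1, M2=0, M3=0, M4=0 → 0. Observed 1.
  M1 stuck-at-0: output 1 ✓
  M1 stuck-at-1: output 0 ✗
  M2 stuck-at-0: output 0 ✗
  M2 stuck-at-1: output 1 ✓
  M3 stuck-at-0: output 0 ✗
  M3 stuck-at-1: output 1 ✓
  M4 stuck-at-0: output 0 ✗
  M4 stuck-at-1: output 1 ✓
Consistent faults: {M1 stuck-at-0, M2 stuck-at-1, M3 stuck-at-1, M4 stuck-at-1} — 4 in all.

4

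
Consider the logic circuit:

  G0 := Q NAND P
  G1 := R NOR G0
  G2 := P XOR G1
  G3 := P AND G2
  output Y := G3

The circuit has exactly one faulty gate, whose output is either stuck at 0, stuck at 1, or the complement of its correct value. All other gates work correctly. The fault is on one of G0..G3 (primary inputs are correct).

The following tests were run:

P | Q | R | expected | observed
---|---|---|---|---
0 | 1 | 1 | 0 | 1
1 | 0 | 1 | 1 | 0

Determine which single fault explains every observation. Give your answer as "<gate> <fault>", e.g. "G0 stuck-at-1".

G3 inverted output

Fault-free values for test 1 (P=0, Q=1, R=1): G0=1, G1=0, G2=0, G3=0, giving Y=0. Observed 1.
Test 1: faults giving observed 1 are {G3 stuck-at-1, G3 inverted output}.
Test 2 (P=1, Q=0, R=1): fault-free G0=1, G1=0, G2=1, G3=1 → 1; observed 0. Eliminates G3 stuck-at-1.
Only G3 inverted output is consistent with every test.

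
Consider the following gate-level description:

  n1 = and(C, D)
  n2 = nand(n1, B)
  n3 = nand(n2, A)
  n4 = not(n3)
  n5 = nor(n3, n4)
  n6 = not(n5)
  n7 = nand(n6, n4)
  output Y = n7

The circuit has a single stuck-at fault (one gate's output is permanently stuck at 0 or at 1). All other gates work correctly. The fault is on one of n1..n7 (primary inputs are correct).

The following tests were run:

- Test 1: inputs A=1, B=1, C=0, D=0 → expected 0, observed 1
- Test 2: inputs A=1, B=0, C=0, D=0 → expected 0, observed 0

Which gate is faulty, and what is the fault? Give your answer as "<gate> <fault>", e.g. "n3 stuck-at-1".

n1 stuck-at-1

Fault-free values for test 1 (A=1, B=1, C=0, D=0): n1=0, n2=1, n3=0, n4=1, n5=0, n6=1, n7=0, giving Y=0. Observed 1.
Test 1: faults giving observed 1 are {n1 stuck-at-1, n2 stuck-at-0, n3 stuck-at-1, n4 stuck-at-0, n5 stuck-at-1, n6 stuck-at-0, n7 stuck-at-1}.
Test 2 (A=1, B=0, C=0, D=0): fault-free n1=0, n2=1, n3=0, n4=1, n5=0, n6=1, n7=0 → 0; observed 0. Eliminates n2 stuck-at-0, n3 stuck-at-1, n4 stuck-at-0, n5 stuck-at-1, n6 stuck-at-0, n7 stuck-at-1.
Only n1 stuck-at-1 is consistent with every test.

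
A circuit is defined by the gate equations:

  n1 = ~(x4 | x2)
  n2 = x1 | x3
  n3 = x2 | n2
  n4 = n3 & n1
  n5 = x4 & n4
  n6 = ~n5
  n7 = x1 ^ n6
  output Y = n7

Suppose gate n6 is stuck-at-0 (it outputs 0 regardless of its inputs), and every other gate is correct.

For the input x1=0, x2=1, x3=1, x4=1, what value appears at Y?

Propagate with n6 forced: n1=0, n2=1, n3=1, n4=0, n5=0, n6=0 [stuck-at-0], n7=0.
So Y = 0. (Without the fault it would be 1.)

0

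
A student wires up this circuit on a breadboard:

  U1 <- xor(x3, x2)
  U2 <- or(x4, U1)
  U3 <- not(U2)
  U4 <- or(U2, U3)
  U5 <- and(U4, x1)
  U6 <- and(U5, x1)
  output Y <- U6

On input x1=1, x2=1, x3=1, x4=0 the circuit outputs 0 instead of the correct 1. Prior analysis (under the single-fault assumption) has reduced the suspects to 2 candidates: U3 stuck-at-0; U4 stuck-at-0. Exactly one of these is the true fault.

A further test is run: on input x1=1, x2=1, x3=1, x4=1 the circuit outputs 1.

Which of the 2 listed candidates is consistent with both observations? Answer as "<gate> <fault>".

Evaluate each candidate on input x1=1, x2=1, x3=1, x4=1:
  U3 stuck-at-0: U1=0, U2=1, U3=0 [stuck-at-0], U4=1, U5=1, U6=1 → 1 — matches
  U4 stuck-at-0: U1=0, U2=1, U3=0, U4=0 [stuck-at-0], U5=0, U6=0 → 0 — eliminated
Only U3 stuck-at-0 reproduces the observed 1.

U3 stuck-at-0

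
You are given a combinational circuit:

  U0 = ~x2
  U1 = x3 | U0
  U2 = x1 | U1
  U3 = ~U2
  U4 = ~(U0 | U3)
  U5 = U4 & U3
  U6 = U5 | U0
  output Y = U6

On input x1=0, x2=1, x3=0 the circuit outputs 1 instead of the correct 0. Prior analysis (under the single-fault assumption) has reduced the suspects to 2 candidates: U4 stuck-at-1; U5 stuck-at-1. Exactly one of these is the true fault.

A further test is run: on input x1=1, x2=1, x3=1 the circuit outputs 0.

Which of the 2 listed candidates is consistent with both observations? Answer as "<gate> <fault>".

Evaluate each candidate on input x1=1, x2=1, x3=1:
  U4 stuck-at-1: U0=0, U1=1, U2=1, U3=0, U4=1 [stuck-at-1], U5=0, U6=0 → 0 — matches
  U5 stuck-at-1: U0=0, U1=1, U2=1, U3=0, U4=1, U5=1 [stuck-at-1], U6=1 → 1 — eliminated
Only U4 stuck-at-1 reproduces the observed 0.

U4 stuck-at-1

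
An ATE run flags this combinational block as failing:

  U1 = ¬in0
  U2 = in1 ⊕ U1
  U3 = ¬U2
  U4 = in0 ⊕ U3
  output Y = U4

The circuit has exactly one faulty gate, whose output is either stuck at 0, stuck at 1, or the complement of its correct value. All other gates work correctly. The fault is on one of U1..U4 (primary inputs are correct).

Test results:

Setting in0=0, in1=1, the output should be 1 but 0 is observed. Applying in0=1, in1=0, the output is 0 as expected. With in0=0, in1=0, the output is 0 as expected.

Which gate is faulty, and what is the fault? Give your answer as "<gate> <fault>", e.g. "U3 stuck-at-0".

Fault-free values for test 1 (in0=0, in1=1): U1=1, U2=0, U3=1, U4=1, giving Y=1. Observed 0.
Test 1: faults giving observed 0 are {U1 stuck-at-0, U1 inverted output, U2 stuck-at-1, U2 inverted output, U3 stuck-at-0, U3 inverted output, U4 stuck-at-0, U4 inverted output}.
Test 2 (in0=1, in1=0): fault-free U1=0, U2=0, U3=1, U4=0 → 0; observed 0. Eliminates U1 inverted output, U2 stuck-at-1, U2 inverted output, U3 stuck-at-0, U3 inverted output, U4 inverted output.
Test 3 (in0=0, in1=0): fault-free U1=1, U2=1, U3=0, U4=0 → 0; observed 0. Eliminates U1 stuck-at-0.
Only U4 stuck-at-0 is consistent with every test.

U4 stuck-at-0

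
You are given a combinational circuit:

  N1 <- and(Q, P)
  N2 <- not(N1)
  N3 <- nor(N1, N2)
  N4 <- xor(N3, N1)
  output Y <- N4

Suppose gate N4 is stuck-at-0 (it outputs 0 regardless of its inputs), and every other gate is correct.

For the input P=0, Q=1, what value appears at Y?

0

Propagate with N4 forced: N1=0, N2=1, N3=0, N4=0 [stuck-at-0].
So Y = 0. (Same as the fault-free value — the fault is masked on this input.)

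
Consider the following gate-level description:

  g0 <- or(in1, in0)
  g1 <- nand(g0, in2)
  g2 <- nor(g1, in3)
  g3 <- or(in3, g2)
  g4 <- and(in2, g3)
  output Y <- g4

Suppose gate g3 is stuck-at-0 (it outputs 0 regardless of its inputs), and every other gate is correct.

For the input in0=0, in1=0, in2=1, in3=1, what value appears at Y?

Propagate with g3 forced: g0=0, g1=1, g2=0, g3=0 [stuck-at-0], g4=0.
So Y = 0. (Without the fault it would be 1.)

0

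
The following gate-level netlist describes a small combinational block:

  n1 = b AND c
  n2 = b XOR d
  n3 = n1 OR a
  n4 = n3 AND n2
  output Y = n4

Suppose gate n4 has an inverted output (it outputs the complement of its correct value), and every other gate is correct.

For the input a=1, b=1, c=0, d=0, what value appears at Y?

Propagate with n4 forced: n1=0, n2=1, n3=1, n4=0 [inverted output].
So Y = 0. (Without the fault it would be 1.)

0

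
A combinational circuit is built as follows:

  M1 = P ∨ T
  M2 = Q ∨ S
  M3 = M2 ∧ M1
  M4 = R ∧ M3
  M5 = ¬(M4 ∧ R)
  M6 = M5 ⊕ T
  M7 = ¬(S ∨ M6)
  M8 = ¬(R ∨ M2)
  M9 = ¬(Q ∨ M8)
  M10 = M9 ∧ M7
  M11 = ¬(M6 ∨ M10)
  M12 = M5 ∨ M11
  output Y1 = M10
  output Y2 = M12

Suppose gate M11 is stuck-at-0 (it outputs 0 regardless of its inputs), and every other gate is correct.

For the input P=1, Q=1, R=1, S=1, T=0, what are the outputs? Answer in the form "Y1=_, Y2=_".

Y1=0, Y2=0

Propagate with M11 forced: M1=1, M2=1, M3=1, M4=1, M5=0, M6=0, M7=0, M8=0, M9=0, M10=0, M11=0 [stuck-at-0], M12=0.
So the outputs are Y1=0, Y2=0. (Without the fault they would be Y1=0, Y2=1.)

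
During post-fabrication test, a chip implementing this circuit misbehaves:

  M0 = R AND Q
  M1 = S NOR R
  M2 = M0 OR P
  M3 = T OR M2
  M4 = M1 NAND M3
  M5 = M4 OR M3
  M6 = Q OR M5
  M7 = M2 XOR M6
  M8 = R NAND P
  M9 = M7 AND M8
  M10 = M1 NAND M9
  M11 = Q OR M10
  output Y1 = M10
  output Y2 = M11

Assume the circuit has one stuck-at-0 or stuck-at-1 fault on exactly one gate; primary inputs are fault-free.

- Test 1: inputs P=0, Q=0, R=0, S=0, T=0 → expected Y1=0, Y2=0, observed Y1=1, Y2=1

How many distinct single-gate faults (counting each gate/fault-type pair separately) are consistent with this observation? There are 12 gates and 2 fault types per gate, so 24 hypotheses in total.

Fault-free: M0=0, M1=1, M2=0, M3=0, M4=1, M5=1, M6=1, M7=1, M8=1, M9=1, M10=0, M11=0 → Y1=0, Y2=0. Observed Y1=1, Y2=1.
  M0: stuck-at-1 ✓; others ✗
  M1: stuck-at-0 ✓; others ✗
  M2: stuck-at-1 ✓; others ✗
  M3: none of the 2 fault types match ✗
  M4: stuck-at-0 ✓; others ✗
  M5: stuck-at-0 ✓; others ✗
  M6: stuck-at-0 ✓; others ✗
  M7: stuck-at-0 ✓; others ✗
  M8: stuck-at-0 ✓; others ✗
  M9: stuck-at-0 ✓; others ✗
  M10: stuck-at-1 ✓; others ✗
  M11: none of the 2 fault types match ✗
Consistent faults: {M0 stuck-at-1, M1 stuck-at-0, M2 stuck-at-1, M4 stuck-at-0, M5 stuck-at-0, M6 stuck-at-0, M7 stuck-at-0, M8 stuck-at-0, M9 stuck-at-0, M10 stuck-at-1} — 10 in all.

10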